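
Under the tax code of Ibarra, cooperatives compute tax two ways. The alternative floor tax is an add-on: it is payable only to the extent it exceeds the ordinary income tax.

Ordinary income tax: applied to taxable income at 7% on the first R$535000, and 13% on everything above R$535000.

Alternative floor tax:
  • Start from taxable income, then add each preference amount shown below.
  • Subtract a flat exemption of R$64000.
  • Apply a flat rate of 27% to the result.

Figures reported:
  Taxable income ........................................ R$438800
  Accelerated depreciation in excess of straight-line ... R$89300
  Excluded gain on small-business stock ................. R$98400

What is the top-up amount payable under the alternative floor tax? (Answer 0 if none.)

Alternative floor tax:
  Adjusted income: R$438800 + R$89300 + R$98400 = R$626500
  Less exemption R$64000 → base R$562500
  R$562500 × 27% = R$151875

Ordinary income tax:
  R$438800 × 7% = R$30716

Excess of alternative floor tax over ordinary income tax: R$151875 − R$30716 = R$121159.

R$121159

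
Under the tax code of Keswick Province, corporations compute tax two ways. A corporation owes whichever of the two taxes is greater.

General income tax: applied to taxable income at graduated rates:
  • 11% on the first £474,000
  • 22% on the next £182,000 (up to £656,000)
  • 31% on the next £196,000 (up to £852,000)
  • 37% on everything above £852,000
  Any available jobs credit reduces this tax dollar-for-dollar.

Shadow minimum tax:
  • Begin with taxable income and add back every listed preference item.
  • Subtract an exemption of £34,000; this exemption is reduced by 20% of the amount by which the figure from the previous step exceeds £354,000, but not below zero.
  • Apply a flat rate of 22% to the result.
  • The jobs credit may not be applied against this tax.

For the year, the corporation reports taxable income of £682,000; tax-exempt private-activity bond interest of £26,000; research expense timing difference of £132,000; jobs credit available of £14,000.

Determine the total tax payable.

Shadow minimum tax:
  Adjusted income: £682,000 + £26,000 + £132,000 = £840,000
  Exemption: 20% × (£840,000 − £354,000) = £97,200 ≥ £34,000, so the exemption is fully phased out
  Base: £840,000 − £0 = £840,000
  £840,000 × 22% = £184,800

General income tax:
  £474,000 × 11% = £52,140
  £182,000 × 22% = £40,040
  £26,000 × 31% = £8,060
  → £100,240
  Less jobs credit £14,000 → £86,240

£184,800 > £86,240, so the shadow minimum tax is the binding amount.

£184,800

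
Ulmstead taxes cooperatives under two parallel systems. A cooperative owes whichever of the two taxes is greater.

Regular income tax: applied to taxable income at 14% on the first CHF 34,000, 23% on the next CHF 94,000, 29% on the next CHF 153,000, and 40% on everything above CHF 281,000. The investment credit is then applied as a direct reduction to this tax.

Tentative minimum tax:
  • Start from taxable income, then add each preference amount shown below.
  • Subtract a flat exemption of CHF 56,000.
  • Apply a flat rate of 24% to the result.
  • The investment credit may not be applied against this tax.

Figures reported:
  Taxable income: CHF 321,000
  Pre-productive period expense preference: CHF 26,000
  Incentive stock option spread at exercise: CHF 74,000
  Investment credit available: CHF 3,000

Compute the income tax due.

Regular income tax:
  CHF 34,000 × 14% = CHF 4,760
  CHF 94,000 × 23% = CHF 21,620
  CHF 153,000 × 29% = CHF 44,370
  CHF 40,000 × 40% = CHF 16,000
  → CHF 86,750
  Less investment credit CHF 3,000 → CHF 83,750

Tentative minimum tax:
  Adjusted income: CHF 321,000 + CHF 26,000 + CHF 74,000 = CHF 421,000
  Less exemption CHF 56,000 → base CHF 365,000
  CHF 365,000 × 24% = CHF 87,600

CHF 87,600 > CHF 83,750, so the tentative minimum tax is the binding amount.

CHF 87,600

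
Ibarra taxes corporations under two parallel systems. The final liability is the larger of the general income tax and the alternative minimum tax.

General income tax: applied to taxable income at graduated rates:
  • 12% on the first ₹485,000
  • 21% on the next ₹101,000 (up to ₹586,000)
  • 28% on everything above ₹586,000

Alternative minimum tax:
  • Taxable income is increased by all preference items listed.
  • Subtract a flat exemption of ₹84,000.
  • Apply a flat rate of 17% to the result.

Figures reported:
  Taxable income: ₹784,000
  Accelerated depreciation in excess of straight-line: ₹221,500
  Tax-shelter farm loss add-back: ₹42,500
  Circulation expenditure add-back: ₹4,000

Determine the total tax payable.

₹164,560

General income tax:
  ₹485,000 × 12% = ₹58,200
  ₹101,000 × 21% = ₹21,210
  ₹198,000 × 28% = ₹55,440
  → ₹134,850

Alternative minimum tax:
  Adjusted income: ₹784,000 + ₹221,500 + ₹42,500 + ₹4,000 = ₹1,052,000
  Less exemption ₹84,000 → base ₹968,000
  ₹968,000 × 17% = ₹164,560

₹164,560 > ₹134,850, so the alternative minimum tax is the binding amount.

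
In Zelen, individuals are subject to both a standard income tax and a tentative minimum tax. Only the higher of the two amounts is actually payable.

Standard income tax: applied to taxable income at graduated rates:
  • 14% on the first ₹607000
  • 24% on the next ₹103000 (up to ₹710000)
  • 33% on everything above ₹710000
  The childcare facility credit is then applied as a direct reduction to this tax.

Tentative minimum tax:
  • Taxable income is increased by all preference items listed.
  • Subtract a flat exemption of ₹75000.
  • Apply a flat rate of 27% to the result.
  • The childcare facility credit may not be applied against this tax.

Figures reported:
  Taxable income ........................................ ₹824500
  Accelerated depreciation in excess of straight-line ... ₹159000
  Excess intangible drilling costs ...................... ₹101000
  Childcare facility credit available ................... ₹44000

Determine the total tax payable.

₹272565

Tentative minimum tax:
  Adjusted income: ₹824500 + ₹159000 + ₹101000 = ₹1084500
  Less exemption ₹75000 → base ₹1009500
  ₹1009500 × 27% = ₹272565

Standard income tax:
  ₹607000 × 14% = ₹84980
  ₹103000 × 24% = ₹24720
  ₹114500 × 33% = ₹37785
  → ₹147485
  Less childcare facility credit ₹44000 → ₹103485

₹272565 > ₹103485, so the tentative minimum tax is the binding amount.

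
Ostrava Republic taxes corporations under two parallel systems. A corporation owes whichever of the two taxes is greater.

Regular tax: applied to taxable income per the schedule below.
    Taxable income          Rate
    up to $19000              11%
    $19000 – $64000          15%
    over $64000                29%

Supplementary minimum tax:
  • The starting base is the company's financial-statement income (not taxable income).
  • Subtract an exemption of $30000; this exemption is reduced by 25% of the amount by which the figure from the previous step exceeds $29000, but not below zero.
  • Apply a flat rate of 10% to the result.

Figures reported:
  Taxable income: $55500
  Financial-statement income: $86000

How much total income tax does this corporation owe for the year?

Regular tax:
  $19000 × 11% = $2090
  $36500 × 15% = $5475
  → $7565

Supplementary minimum tax:
  Base (financial-statement income): $86000
  Exemption: $30000 − 25% × ($86000 − $29000) = $30000 − $14250 = $15750
  Base: $86000 − $15750 = $70250
  $70250 × 10% = $7025

$7565 > $7025, so the regular tax governs.

$7565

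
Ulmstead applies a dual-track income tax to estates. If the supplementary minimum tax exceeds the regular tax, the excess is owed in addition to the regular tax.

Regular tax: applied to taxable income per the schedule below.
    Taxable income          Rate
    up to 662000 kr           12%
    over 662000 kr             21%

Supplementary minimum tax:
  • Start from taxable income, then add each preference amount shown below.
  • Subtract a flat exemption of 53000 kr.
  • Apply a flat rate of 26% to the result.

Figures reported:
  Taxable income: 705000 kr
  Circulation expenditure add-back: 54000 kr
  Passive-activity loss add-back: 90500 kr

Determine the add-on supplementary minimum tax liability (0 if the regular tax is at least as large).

118620 kr

Supplementary minimum tax:
  Adjusted income: 705000 kr + 54000 kr + 90500 kr = 849500 kr
  Less exemption 53000 kr → base 796500 kr
  796500 kr × 26% = 207090 kr

Regular tax:
  662000 kr × 12% = 79440 kr
  43000 kr × 21% = 9030 kr
  → 88470 kr

Excess of supplementary minimum tax over regular tax: 207090 kr − 88470 kr = 118620 kr.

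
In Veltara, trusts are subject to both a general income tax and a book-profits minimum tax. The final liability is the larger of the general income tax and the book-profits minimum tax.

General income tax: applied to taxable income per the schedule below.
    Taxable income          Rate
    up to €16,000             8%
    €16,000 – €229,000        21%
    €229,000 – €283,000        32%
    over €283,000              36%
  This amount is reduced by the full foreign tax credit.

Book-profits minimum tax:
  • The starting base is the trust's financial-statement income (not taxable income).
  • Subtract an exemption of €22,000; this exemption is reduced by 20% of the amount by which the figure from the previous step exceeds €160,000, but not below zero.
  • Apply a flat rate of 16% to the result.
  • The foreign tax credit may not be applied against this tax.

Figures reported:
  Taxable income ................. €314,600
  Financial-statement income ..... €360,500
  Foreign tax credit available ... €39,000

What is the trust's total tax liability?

Book-profits minimum tax:
  Base (financial-statement income): €360,500
  Exemption: 20% × (€360,500 − €160,000) = €40,100 ≥ €22,000, so the exemption is fully phased out
  Base: €360,500 − €0 = €360,500
  €360,500 × 16% = €57,680

General income tax:
  €16,000 × 8% = €1,280
  €213,000 × 21% = €44,730
  €54,000 × 32% = €17,280
  €31,600 × 36% = €11,376
  → €74,666
  Less foreign tax credit €39,000 → €35,666

€57,680 > €35,666, so the book-profits minimum tax is the binding amount.

€57,680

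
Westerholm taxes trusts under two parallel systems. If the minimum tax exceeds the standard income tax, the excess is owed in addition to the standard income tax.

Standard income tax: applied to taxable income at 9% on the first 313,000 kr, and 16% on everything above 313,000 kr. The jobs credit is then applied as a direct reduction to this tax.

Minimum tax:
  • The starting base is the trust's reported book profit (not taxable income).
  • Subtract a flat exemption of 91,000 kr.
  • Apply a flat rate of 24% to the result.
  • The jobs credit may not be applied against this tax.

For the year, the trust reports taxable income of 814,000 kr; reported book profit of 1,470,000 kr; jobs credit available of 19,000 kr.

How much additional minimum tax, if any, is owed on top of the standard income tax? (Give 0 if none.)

Standard income tax:
  313,000 kr × 9% = 28,170 kr
  501,000 kr × 16% = 80,160 kr
  → 108,330 kr
  Less jobs credit 19,000 kr → 89,330 kr

Minimum tax:
  Base (reported book profit): 1,470,000 kr
  Less exemption 91,000 kr → base 1,379,000 kr
  1,379,000 kr × 24% = 330,960 kr

Excess of minimum tax over standard income tax: 330,960 kr − 89,330 kr = 241,630 kr.

241,630 kr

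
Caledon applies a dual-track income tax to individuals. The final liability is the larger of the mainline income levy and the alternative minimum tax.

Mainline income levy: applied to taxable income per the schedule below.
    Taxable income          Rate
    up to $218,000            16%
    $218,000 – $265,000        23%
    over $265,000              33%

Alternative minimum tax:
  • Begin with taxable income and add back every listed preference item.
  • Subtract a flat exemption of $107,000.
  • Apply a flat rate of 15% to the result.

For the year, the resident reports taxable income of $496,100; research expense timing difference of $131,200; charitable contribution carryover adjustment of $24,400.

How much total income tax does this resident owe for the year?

Alternative minimum tax:
  Adjusted income: $496,100 + $131,200 + $24,400 = $651,700
  Less exemption $107,000 → base $544,700
  $544,700 × 15% = $81,705

Mainline income levy:
  $218,000 × 16% = $34,880
  $47,000 × 23% = $10,810
  $231,100 × 33% = $76,263
  → $121,953

$121,953 > $81,705, so the mainline income levy governs.

$121,953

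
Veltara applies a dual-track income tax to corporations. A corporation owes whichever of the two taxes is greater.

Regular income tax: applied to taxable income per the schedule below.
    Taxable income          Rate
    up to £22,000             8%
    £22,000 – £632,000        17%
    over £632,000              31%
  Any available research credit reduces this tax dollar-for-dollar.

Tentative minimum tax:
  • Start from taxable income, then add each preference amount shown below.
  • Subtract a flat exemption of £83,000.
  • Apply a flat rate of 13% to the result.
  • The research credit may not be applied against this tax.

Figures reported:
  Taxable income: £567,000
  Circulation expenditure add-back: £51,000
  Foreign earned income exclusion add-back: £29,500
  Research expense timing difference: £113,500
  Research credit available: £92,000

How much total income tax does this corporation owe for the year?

Tentative minimum tax:
  Adjusted income: £567,000 + £51,000 + £29,500 + £113,500 = £761,000
  Less exemption £83,000 → base £678,000
  £678,000 × 13% = £88,140

Regular income tax:
  £22,000 × 8% = £1,760
  £545,000 × 17% = £92,650
  → £94,410
  Less research credit £92,000 → £2,410

£88,140 > £2,410, so the tentative minimum tax is the binding amount.

£88,140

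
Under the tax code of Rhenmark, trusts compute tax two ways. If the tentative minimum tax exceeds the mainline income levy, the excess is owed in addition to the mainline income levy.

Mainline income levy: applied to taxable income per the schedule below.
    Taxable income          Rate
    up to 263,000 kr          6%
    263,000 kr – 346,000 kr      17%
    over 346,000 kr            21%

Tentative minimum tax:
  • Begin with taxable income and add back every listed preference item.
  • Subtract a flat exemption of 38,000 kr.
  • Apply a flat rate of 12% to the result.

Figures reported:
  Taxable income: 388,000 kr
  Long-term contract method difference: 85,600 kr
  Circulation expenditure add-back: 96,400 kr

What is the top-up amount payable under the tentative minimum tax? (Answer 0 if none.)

25,130 kr

Tentative minimum tax:
  Adjusted income: 388,000 kr + 85,600 kr + 96,400 kr = 570,000 kr
  Less exemption 38,000 kr → base 532,000 kr
  532,000 kr × 12% = 63,840 kr

Mainline income levy:
  263,000 kr × 6% = 15,780 kr
  83,000 kr × 17% = 14,110 kr
  42,000 kr × 21% = 8,820 kr
  → 38,710 kr

Excess of tentative minimum tax over mainline income levy: 63,840 kr − 38,710 kr = 25,130 kr.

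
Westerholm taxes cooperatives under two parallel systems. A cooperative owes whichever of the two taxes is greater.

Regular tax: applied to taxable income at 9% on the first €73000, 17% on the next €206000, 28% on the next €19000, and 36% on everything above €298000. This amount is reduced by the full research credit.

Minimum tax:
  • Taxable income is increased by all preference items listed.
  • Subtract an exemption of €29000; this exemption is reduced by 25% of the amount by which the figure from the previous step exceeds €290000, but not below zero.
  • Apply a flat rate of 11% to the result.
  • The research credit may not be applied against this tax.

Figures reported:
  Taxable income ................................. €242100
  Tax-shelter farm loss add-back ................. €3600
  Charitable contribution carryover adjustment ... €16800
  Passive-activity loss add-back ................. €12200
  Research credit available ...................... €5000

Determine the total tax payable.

Regular tax:
  €73000 × 9% = €6570
  €169100 × 17% = €28747
  → €35317
  Less research credit €5000 → €30317

Minimum tax:
  Adjusted income: €242100 + €3600 + €16800 + €12200 = €274700
  Exemption: €274700 ≤ €290000, so full €29000 applies
  Base: €274700 − €29000 = €245700
  €245700 × 11% = €27027

€30317 > €27027, so the regular tax governs.

€30317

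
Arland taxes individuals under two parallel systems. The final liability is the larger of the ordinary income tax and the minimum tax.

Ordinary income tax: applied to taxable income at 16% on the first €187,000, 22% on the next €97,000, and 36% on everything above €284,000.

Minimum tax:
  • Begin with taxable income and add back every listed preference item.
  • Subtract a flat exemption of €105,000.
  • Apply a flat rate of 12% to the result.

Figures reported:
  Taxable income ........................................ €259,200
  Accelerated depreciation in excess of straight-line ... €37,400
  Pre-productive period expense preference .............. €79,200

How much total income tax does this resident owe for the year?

Minimum tax:
  Adjusted income: €259,200 + €37,400 + €79,200 = €375,800
  Less exemption €105,000 → base €270,800
  €270,800 × 12% = €32,496

Ordinary income tax:
  €187,000 × 16% = €29,920
  €72,200 × 22% = €15,884
  → €45,804

€45,804 > €32,496, so the ordinary income tax governs.

€45,804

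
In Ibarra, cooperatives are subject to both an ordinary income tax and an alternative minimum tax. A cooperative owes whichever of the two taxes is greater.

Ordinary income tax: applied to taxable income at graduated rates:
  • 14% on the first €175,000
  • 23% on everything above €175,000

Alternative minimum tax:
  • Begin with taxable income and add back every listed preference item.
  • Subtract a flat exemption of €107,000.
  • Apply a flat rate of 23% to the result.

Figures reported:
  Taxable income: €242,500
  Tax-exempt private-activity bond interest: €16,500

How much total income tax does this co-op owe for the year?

Alternative minimum tax:
  Adjusted income: €242,500 + €16,500 = €259,000
  Less exemption €107,000 → base €152,000
  €152,000 × 23% = €34,960

Ordinary income tax:
  €175,000 × 14% = €24,500
  €67,500 × 23% = €15,525
  → €40,025

€40,025 > €34,960, so the ordinary income tax governs.

€40,025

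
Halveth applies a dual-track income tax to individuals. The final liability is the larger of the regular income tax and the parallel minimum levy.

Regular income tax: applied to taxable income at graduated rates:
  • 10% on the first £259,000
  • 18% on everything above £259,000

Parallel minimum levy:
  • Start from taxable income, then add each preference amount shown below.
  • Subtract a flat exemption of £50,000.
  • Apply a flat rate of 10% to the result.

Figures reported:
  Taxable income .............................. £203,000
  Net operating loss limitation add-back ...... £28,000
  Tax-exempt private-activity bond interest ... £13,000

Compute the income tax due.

£20,300

Parallel minimum levy:
  Adjusted income: £203,000 + £28,000 + £13,000 = £244,000
  Less exemption £50,000 → base £194,000
  £194,000 × 10% = £19,400

Regular income tax:
  £203,000 × 10% = £20,300

£20,300 > £19,400, so the regular income tax governs.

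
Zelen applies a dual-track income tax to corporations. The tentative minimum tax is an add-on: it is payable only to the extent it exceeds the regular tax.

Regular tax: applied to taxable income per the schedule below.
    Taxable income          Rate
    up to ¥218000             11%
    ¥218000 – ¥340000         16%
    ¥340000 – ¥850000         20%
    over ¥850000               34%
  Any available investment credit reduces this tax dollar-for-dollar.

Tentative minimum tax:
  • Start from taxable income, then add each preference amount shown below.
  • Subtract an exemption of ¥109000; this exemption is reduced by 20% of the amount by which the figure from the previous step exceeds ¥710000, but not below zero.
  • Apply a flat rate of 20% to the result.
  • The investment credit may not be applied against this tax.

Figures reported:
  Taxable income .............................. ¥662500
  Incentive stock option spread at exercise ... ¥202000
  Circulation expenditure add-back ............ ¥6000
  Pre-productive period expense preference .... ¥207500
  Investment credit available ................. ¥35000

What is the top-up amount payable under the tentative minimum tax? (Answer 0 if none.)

¥135520

Tentative minimum tax:
  Adjusted income: ¥662500 + ¥202000 + ¥6000 + ¥207500 = ¥1078000
  Exemption: ¥109000 − 20% × (¥1078000 − ¥710000) = ¥109000 − ¥73600 = ¥35400
  Base: ¥1078000 − ¥35400 = ¥1042600
  ¥1042600 × 20% = ¥208520

Regular tax:
  ¥218000 × 11% = ¥23980
  ¥122000 × 16% = ¥19520
  ¥322500 × 20% = ¥64500
  → ¥108000
  Less investment credit ¥35000 → ¥73000

Excess of tentative minimum tax over regular tax: ¥208520 − ¥73000 = ¥135520.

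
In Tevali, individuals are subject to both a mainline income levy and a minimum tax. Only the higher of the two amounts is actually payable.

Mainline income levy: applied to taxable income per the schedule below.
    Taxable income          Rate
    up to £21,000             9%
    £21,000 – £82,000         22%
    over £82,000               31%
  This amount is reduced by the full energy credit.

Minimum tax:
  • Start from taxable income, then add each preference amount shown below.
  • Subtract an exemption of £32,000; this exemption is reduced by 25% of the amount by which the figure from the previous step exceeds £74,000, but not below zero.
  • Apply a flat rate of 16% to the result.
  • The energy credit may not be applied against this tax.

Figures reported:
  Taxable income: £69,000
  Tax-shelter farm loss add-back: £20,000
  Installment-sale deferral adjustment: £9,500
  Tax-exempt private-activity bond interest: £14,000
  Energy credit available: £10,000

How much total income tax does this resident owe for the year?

£14,420

Mainline income levy:
  £21,000 × 9% = £1,890
  £48,000 × 22% = £10,560
  → £12,450
  Less energy credit £10,000 → £2,450

Minimum tax:
  Adjusted income: £69,000 + £20,000 + £9,500 + £14,000 = £112,500
  Exemption: £32,000 − 25% × (£112,500 − £74,000) = £32,000 − £9,625 = £22,375
  Base: £112,500 − £22,375 = £90,125
  £90,125 × 16% = £14,420

£14,420 > £2,450, so the minimum tax is the binding amount.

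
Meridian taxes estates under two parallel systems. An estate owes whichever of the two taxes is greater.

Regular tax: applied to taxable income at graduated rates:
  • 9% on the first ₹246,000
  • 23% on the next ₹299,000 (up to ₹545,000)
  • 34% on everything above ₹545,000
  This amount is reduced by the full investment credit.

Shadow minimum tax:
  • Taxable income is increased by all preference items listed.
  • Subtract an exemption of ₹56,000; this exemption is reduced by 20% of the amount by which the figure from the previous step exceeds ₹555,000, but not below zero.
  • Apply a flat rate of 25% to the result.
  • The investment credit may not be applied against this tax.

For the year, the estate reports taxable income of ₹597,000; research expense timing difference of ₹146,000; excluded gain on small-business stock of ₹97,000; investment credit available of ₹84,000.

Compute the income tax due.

Shadow minimum tax:
  Adjusted income: ₹597,000 + ₹146,000 + ₹97,000 = ₹840,000
  Exemption: 20% × (₹840,000 − ₹555,000) = ₹57,000 ≥ ₹56,000, so the exemption is fully phased out
  Base: ₹840,000 − ₹0 = ₹840,000
  ₹840,000 × 25% = ₹210,000

Regular tax:
  ₹246,000 × 9% = ₹22,140
  ₹299,000 × 23% = ₹68,770
  ₹52,000 × 34% = ₹17,680
  → ₹108,590
  Less investment credit ₹84,000 → ₹24,590

₹210,000 > ₹24,590, so the shadow minimum tax is the binding amount.

₹210,000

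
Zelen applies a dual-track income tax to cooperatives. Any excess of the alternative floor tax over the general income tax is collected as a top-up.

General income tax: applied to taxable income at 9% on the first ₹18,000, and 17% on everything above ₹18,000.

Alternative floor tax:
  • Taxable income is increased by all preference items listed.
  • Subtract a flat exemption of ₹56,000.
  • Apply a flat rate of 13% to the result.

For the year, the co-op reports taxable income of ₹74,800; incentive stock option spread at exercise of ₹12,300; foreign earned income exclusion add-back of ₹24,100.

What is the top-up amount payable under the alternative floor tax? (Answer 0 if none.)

₹0

General income tax:
  ₹18,000 × 9% = ₹1,620
  ₹56,800 × 17% = ₹9,656
  → ₹11,276

Alternative floor tax:
  Adjusted income: ₹74,800 + ₹12,300 + ₹24,100 = ₹111,200
  Less exemption ₹56,000 → base ₹55,200
  ₹55,200 × 13% = ₹7,176

₹7,176 ≤ ₹11,276, so no add-on is due.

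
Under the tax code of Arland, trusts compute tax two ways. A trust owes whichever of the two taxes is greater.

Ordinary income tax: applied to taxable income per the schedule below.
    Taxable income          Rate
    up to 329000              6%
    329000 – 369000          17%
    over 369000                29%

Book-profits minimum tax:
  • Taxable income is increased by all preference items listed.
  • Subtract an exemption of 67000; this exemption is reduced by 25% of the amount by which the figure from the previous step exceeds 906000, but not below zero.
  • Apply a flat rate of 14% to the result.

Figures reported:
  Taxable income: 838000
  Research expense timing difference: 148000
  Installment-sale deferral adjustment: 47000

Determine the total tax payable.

162550

Book-profits minimum tax:
  Adjusted income: 838000 + 148000 + 47000 = 1033000
  Exemption: 67000 − 25% × (1033000 − 906000) = 67000 − 31750 = 35250
  Base: 1033000 − 35250 = 997750
  997750 × 14% = 139685

Ordinary income tax:
  329000 × 6% = 19740
  40000 × 17% = 6800
  469000 × 29% = 136010
  → 162550

162550 > 139685, so the ordinary income tax governs.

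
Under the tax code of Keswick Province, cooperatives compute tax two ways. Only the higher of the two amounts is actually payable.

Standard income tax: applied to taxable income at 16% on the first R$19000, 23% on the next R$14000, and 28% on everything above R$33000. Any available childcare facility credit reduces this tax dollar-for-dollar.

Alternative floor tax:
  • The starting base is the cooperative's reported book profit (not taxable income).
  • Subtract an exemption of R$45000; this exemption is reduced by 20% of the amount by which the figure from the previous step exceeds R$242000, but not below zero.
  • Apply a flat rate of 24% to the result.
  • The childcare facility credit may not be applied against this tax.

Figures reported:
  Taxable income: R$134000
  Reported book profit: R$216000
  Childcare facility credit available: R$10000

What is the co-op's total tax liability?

R$41040

Alternative floor tax:
  Base (reported book profit): R$216000
  Exemption: R$216000 ≤ R$242000, so full R$45000 applies
  Base: R$216000 − R$45000 = R$171000
  R$171000 × 24% = R$41040

Standard income tax:
  R$19000 × 16% = R$3040
  R$14000 × 23% = R$3220
  R$101000 × 28% = R$28280
  → R$34540
  Less childcare facility credit R$10000 → R$24540

R$41040 > R$24540, so the alternative floor tax is the binding amount.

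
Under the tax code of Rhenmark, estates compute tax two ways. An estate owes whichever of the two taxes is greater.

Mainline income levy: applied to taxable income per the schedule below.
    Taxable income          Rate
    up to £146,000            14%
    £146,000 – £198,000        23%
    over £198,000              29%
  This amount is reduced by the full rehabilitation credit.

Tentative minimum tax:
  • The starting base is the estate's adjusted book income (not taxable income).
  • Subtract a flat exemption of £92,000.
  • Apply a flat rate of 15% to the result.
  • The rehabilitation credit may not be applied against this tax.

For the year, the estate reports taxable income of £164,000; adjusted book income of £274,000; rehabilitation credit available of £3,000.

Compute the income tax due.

£27,300

Mainline income levy:
  £146,000 × 14% = £20,440
  £18,000 × 23% = £4,140
  → £24,580
  Less rehabilitation credit £3,000 → £21,580

Tentative minimum tax:
  Base (adjusted book income): £274,000
  Less exemption £92,000 → base £182,000
  £182,000 × 15% = £27,300

£27,300 > £21,580, so the tentative minimum tax is the binding amount.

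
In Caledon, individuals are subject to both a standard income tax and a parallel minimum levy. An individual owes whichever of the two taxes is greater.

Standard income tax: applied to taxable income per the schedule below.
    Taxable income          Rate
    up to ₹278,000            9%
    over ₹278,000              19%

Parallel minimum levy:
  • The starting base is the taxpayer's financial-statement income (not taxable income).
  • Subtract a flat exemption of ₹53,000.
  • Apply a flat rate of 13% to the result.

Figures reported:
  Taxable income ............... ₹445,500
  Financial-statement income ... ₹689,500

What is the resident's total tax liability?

Standard income tax:
  ₹278,000 × 9% = ₹25,020
  ₹167,500 × 19% = ₹31,825
  → ₹56,845

Parallel minimum levy:
  Base (financial-statement income): ₹689,500
  Less exemption ₹53,000 → base ₹636,500
  ₹636,500 × 13% = ₹82,745

₹82,745 > ₹56,845, so the parallel minimum levy is the binding amount.

₹82,745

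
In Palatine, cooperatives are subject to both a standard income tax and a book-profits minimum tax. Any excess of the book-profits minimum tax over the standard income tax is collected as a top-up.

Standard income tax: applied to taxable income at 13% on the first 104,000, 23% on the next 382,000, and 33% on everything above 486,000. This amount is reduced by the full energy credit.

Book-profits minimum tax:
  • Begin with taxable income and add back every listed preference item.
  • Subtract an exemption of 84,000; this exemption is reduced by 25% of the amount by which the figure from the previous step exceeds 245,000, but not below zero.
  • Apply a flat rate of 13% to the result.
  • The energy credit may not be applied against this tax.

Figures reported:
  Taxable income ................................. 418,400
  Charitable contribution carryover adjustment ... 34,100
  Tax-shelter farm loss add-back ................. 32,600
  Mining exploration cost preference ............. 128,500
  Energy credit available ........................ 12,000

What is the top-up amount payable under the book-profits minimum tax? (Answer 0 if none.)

5,936

Standard income tax:
  104,000 × 13% = 13,520
  314,400 × 23% = 72,312
  → 85,832
  Less energy credit 12,000 → 73,832

Book-profits minimum tax:
  Adjusted income: 418,400 + 34,100 + 32,600 + 128,500 = 613,600
  Exemption: 25% × (613,600 − 245,000) = 92,150 ≥ 84,000, so the exemption is fully phased out
  Base: 613,600 − 0 = 613,600
  613,600 × 13% = 79,768

Excess of book-profits minimum tax over standard income tax: 79,768 − 73,832 = 5,936.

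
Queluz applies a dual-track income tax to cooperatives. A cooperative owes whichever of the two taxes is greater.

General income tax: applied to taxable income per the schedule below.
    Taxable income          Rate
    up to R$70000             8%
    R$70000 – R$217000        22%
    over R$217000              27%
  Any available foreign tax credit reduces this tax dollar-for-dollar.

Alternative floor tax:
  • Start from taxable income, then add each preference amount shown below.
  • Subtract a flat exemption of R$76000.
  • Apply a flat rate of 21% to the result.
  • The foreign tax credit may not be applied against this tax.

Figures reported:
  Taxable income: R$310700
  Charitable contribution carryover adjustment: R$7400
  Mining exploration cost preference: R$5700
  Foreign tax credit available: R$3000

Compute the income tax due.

Alternative floor tax:
  Adjusted income: R$310700 + R$7400 + R$5700 = R$323800
  Less exemption R$76000 → base R$247800
  R$247800 × 21% = R$52038

General income tax:
  R$70000 × 8% = R$5600
  R$147000 × 22% = R$32340
  R$93700 × 27% = R$25299
  → R$63239
  Less foreign tax credit R$3000 → R$60239

R$60239 > R$52038, so the general income tax governs.

R$60239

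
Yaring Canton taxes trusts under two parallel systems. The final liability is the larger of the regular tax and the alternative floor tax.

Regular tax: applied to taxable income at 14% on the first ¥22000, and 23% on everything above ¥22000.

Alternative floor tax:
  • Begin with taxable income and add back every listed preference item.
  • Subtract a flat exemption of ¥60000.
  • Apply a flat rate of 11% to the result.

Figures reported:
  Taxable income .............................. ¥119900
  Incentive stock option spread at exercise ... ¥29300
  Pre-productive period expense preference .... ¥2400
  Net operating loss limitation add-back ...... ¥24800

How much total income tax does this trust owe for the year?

Alternative floor tax:
  Adjusted income: ¥119900 + ¥29300 + ¥2400 + ¥24800 = ¥176400
  Less exemption ¥60000 → base ¥116400
  ¥116400 × 11% = ¥12804

Regular tax:
  ¥22000 × 14% = ¥3080
  ¥97900 × 23% = ¥22517
  → ¥25597

¥25597 > ¥12804, so the regular tax governs.

¥25597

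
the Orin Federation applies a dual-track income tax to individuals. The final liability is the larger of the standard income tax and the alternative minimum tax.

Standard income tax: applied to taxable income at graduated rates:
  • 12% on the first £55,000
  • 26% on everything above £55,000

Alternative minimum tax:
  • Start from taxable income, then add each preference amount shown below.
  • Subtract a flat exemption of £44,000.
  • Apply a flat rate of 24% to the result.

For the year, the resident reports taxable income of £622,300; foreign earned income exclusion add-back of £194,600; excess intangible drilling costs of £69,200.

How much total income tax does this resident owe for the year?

£202,104

Alternative minimum tax:
  Adjusted income: £622,300 + £194,600 + £69,200 = £886,100
  Less exemption £44,000 → base £842,100
  £842,100 × 24% = £202,104

Standard income tax:
  £55,000 × 12% = £6,600
  £567,300 × 26% = £147,498
  → £154,098

£202,104 > £154,098, so the alternative minimum tax is the binding amount.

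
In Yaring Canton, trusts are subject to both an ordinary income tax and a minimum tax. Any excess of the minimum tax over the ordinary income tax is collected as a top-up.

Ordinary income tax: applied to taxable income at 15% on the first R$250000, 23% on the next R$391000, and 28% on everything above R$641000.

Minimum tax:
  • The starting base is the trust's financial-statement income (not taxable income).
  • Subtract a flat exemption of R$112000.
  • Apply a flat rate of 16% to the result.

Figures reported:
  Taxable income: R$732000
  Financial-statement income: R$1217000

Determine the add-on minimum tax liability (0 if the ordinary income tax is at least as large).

R$23890

Ordinary income tax:
  R$250000 × 15% = R$37500
  R$391000 × 23% = R$89930
  R$91000 × 28% = R$25480
  → R$152910

Minimum tax:
  Base (financial-statement income): R$1217000
  Less exemption R$112000 → base R$1105000
  R$1105000 × 16% = R$176800

Excess of minimum tax over ordinary income tax: R$176800 − R$152910 = R$23890.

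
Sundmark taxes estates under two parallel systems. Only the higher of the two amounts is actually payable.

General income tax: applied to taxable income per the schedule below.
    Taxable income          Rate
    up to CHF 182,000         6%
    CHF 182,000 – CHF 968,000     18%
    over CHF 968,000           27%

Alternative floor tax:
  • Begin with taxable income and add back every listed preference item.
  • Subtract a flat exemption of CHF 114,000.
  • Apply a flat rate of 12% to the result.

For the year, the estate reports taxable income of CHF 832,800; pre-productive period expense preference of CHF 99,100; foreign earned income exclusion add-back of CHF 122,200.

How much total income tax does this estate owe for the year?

CHF 128,064

Alternative floor tax:
  Adjusted income: CHF 832,800 + CHF 99,100 + CHF 122,200 = CHF 1,054,100
  Less exemption CHF 114,000 → base CHF 940,100
  CHF 940,100 × 12% = CHF 112,812

General income tax:
  CHF 182,000 × 6% = CHF 10,920
  CHF 650,800 × 18% = CHF 117,144
  → CHF 128,064

CHF 128,064 > CHF 112,812, so the general income tax governs.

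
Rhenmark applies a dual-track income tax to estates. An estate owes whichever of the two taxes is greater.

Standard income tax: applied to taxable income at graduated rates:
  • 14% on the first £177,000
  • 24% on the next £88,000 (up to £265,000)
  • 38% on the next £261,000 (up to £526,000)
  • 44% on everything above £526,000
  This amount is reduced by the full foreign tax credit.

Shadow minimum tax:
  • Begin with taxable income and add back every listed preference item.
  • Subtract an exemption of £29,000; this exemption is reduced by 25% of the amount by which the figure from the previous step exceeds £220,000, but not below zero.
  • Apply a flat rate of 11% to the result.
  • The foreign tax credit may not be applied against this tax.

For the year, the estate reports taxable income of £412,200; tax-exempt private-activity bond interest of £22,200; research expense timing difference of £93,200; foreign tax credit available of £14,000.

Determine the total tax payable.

£87,836

Shadow minimum tax:
  Adjusted income: £412,200 + £22,200 + £93,200 = £527,600
  Exemption: 25% × (£527,600 − £220,000) = £76,900 ≥ £29,000, so the exemption is fully phased out
  Base: £527,600 − £0 = £527,600
  £527,600 × 11% = £58,036

Standard income tax:
  £177,000 × 14% = £24,780
  £88,000 × 24% = £21,120
  £147,200 × 38% = £55,936
  → £101,836
  Less foreign tax credit £14,000 → £87,836

£87,836 > £58,036, so the standard income tax governs.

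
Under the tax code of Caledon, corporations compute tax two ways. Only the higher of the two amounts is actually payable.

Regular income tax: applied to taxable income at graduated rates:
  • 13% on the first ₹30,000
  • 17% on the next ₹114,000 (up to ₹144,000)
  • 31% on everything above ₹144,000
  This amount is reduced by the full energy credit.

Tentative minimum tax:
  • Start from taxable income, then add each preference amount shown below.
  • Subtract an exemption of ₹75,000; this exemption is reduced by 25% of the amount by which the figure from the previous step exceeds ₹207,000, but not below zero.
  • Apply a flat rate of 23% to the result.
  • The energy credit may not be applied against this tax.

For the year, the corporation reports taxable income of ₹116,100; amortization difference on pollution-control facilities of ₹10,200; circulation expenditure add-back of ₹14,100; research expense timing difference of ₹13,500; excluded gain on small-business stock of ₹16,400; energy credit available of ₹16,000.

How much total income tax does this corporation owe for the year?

Tentative minimum tax:
  Adjusted income: ₹116,100 + ₹10,200 + ₹14,100 + ₹13,500 + ₹16,400 = ₹170,300
  Exemption: ₹170,300 ≤ ₹207,000, so full ₹75,000 applies
  Base: ₹170,300 − ₹75,000 = ₹95,300
  ₹95,300 × 23% = ₹21,919

Regular income tax:
  ₹30,000 × 13% = ₹3,900
  ₹86,100 × 17% = ₹14,637
  → ₹18,537
  Less energy credit ₹16,000 → ₹2,537

₹21,919 > ₹2,537, so the tentative minimum tax is the binding amount.

₹21,919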